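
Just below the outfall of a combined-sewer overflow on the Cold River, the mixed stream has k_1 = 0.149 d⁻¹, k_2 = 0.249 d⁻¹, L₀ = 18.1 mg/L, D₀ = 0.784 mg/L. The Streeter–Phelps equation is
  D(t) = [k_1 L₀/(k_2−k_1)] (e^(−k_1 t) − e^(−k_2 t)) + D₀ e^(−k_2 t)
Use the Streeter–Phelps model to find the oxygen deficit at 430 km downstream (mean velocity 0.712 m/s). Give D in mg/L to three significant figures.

D ≈ 4.92 mg/L

Travel time t = x/v = 430 km / (0.712 m/s) = 430000 m / 0.712 m/s = 603900 s = 6.990 d.
k_1 L₀/(k_2−k_1) = 0.149×18.1/(0.249−0.149) = 2.697/0.1000 = 26.97 mg/L.
e^(−k_1 t) = e^(−0.149×6.990) = 0.3529; e^(−k_2 t) = e^(−0.249×6.990) = 0.1754.
D = 26.97 × (0.3529 − 0.1754) + 0.784 × 0.1754 = 4.787 + 0.1375 = 4.924 mg/L.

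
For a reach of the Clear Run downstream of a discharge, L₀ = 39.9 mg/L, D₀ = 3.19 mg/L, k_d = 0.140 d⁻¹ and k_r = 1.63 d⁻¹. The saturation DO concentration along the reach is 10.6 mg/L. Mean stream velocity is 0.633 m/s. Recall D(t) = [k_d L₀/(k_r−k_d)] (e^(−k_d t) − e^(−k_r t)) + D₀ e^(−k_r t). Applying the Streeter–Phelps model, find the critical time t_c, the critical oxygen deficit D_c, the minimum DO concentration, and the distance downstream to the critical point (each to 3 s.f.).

At the critical point dD/dt = 0, so k_d L₀ e^(−k_d t) = k_r D. Substituting D(t) from the Streeter–Phelps equation and solving for t gives
t_c = ln[(k_r/k_d)(1 − D₀(k_r−k_d)/(k_d L₀))] / (k_r−k_d).
Here k_r−k_d = 1.490 d⁻¹ and 1 − D₀(k_r−k_d)/(k_d L₀) = 1 − 3.19×1.490/(0.140×39.9) = 0.1491, so
t_c = ln(11.64 × 0.1491) / 1.490 = 0.5516 / 1.490 = 0.3702 d.
D_c = (k_d/k_r) L₀ e^(−k_d t_c) = (0.140/1.63) × 39.9 × e^(−0.140×0.3702) = 0.08589 × 39.9 × 0.9495 = 3.254 mg/L.
Minimum DO = C_s − D_c = 10.6 − 3.254 = 7.346 mg/L.
x_c = v t_c = 0.633 m/s × 0.3702 d × 86400 s/d = 20250 m ≈ 20.2 km.

t_c ≈ 0.370 d; D_c ≈ 3.25 mg/L; min DO ≈ 7.35 mg/L; x_c ≈ 20.2 km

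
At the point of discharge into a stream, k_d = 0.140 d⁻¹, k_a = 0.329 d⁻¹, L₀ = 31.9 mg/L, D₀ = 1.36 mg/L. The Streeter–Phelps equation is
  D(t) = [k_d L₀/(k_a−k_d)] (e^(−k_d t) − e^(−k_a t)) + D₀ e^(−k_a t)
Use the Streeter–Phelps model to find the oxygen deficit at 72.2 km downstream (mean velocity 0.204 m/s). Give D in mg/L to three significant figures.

D ≈ 7.53 mg/L

Travel time t = x/v = 72.2 km / (0.204 m/s) = 72200 m / 0.204 m/s = 353900 s = 4.096 d.
k_d L₀/(k_a−k_d) = 0.140×31.9/(0.329−0.140) = 4.466/0.1890 = 23.63 mg/L.
e^(−k_d t) = e^(−0.140×4.096) = 0.5636; e^(−k_a t) = e^(−0.329×4.096) = 0.2598.
D = 23.63 × (0.5636 − 0.2598) + 1.36 × 0.2598 = 7.177 + 0.3534 = 7.530 mg/L.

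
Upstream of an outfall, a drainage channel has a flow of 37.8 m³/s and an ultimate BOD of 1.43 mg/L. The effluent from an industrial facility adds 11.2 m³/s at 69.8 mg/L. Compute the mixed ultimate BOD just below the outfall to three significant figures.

Flow-weighted mixing: C = (Q_r C_r + Q_w C_w)/(Q_r + Q_w)
= (37.8×1.43 + 11.2×69.8)/(37.8 + 11.2) = 835.8/49.00 = 17.06 mg/L.

17.1 mg/L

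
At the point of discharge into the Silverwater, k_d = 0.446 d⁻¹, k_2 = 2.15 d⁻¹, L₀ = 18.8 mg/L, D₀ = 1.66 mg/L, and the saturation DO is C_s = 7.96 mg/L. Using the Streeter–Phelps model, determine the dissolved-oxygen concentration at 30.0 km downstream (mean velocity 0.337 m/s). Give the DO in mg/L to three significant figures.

Travel time t = x/v = 30.0 km / (0.337 m/s) = 30000 m / 0.337 m/s = 89020 s = 1.030 d.
k_d L₀/(k_2−k_d) = 0.446×18.8/(2.15−0.446) = 8.385/1.704 = 4.921 mg/L.
e^(−k_d t) = e^(−0.446×1.030) = 0.6316; e^(−k_2 t) = e^(−2.15×1.030) = 0.1091.
D = 4.921 × (0.6316 − 0.1091) + 1.66 × 0.1091 = 2.571 + 0.1812 = 2.752 mg/L.
DO = C_s − D = 7.96 − 2.752 = 5.208 mg/L.

DO ≈ 5.21 mg/L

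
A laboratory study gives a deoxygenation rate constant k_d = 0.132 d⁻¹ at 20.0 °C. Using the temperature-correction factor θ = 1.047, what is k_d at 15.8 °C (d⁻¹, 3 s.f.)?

k_d(T₂) = k_d(T₁) · θ^(T₂−T₁) = 0.132 × 1.047^(15.8−20.0)
= 0.132 × 1.047^-4.20 = 0.132 × 0.8246 = 0.1088 d⁻¹.

k_d ≈ 0.109 d⁻¹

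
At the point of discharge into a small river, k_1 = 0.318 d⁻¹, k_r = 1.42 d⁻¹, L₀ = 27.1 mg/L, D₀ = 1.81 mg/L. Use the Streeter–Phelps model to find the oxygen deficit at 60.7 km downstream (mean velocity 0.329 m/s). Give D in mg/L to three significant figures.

D ≈ 3.68 mg/L

Travel time t = x/v = 60.7 km / (0.329 m/s) = 60700 m / 0.329 m/s = 184500 s = 2.135 d.
k_1 L₀/(k_r−k_1) = 0.318×27.1/(1.42−0.318) = 8.618/1.102 = 7.820 mg/L.
e^(−k_1 t) = e^(−0.318×2.135) = 0.5071; e^(−k_r t) = e^(−1.42×2.135) = 0.04821.
D = 7.820 × (0.5071 − 0.04821) + 1.81 × 0.04821 = 3.589 + 0.08725 = 3.676 mg/L.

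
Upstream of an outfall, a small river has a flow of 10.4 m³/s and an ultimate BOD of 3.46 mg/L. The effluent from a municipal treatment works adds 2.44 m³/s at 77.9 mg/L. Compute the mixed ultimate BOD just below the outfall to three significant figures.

Flow-weighted mixing: C = (Q_r C_r + Q_w C_w)/(Q_r + Q_w)
= (10.4×3.46 + 2.44×77.9)/(10.4 + 2.44) = 226.1/12.84 = 17.61 mg/L.

17.6 mg/L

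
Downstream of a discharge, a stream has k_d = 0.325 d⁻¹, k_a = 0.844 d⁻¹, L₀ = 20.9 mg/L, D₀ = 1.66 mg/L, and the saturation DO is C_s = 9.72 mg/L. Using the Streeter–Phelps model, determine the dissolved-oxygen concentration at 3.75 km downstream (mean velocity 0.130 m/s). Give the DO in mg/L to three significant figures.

DO ≈ 6.60 mg/L

Travel time t = x/v = 3.75 km / (0.130 m/s) = 3750 m / 0.130 m/s = 28850 s = 0.3339 d.
k_d L₀/(k_a−k_d) = 0.325×20.9/(0.844−0.325) = 6.792/0.5190 = 13.09 mg/L.
e^(−k_d t) = e^(−0.325×0.3339) = 0.8972; e^(−k_a t) = e^(−0.844×0.3339) = 0.7544.
D = 13.09 × (0.8972 − 0.7544) + 1.66 × 0.7544 = 1.868 + 1.252 = 3.120 mg/L.
DO = C_s − D = 9.72 − 3.120 = 6.600 mg/L.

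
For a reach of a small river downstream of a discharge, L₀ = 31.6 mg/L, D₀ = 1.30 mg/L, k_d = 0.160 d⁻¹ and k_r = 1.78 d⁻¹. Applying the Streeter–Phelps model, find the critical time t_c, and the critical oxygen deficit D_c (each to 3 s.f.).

t_c ≈ 1.15 d; D_c ≈ 2.36 mg/L

t_c = [1/(k_r−k_d)] ln[(k_r/k_d)(1 − D₀(k_r−k_d)/(k_d L₀))]
= [1/(1.78−0.160)] ln[(1.78/0.160)(1 − 1.30×1.620/(0.160×31.6))]
= (1/1.620) ln[11.12 × 0.5835] = 0.6173 × ln(6.491) = 0.6173 × 1.870 = 1.155 d.
L(t_c) = L₀ e^(−k_d t_c) = 31.6 × 0.8313 = 26.27 mg/L, and at the critical point k_r D_c = k_d L, so D_c = (0.160/1.78) × 26.27 = 2.361 mg/L.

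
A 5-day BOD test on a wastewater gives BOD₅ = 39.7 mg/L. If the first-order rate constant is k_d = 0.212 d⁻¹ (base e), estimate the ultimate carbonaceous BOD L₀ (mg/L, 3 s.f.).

BOD₅ = L₀(1 − e^(−5k_d)) ⇒ L₀ = BOD₅ / (1 − e^(−5×0.212))
= 39.7 / (1 − 0.3465) = 39.7 / 0.6535 = 60.75 mg/L.

L₀ ≈ 60.7 mg/L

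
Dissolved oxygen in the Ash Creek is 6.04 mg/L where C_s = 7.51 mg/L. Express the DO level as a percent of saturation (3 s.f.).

% saturation = C/C_s × 100 = 6.04/7.51 × 100 = 80.4 %.

80.4 % saturation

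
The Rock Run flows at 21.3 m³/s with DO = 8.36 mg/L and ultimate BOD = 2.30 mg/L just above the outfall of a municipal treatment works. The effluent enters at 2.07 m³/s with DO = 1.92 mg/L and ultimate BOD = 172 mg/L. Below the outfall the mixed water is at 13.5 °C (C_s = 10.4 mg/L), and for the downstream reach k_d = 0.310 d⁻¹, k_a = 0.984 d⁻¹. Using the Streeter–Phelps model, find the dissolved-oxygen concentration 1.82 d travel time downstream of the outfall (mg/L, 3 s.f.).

Mixed DO = (21.3×8.36 + 2.07×1.92)/(21.3+2.07) = 182.0/23.37 = 7.790 mg/L.
Mixed L₀ = (21.3×2.30 + 2.07×172)/(23.37) = 405.0/23.37 = 17.33 mg/L.
Initial deficit D₀ = C_s − DO₀ = 10.4 − 7.790 = 2.610 mg/L.
D(1.82) = [0.310×17.33/(0.984−0.310)](e^(−0.310×1.82) − e^(−0.984×1.82)) + 2.610 e^(−0.984×1.82)
= 7.971 × (0.5688 − 0.1668) + 2.610 × 0.1668 = 3.640 mg/L.
DO = 10.4 − 3.640 = 6.760 mg/L.

DO ≈ 6.76 mg/L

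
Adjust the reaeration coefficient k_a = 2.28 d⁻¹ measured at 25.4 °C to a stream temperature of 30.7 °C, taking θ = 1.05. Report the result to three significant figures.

k_a ≈ 2.95 d⁻¹

k_a(T₂) = k_a(T₁) · θ^(T₂−T₁) = 2.28 × 1.05^(30.7−25.4)
= 2.28 × 1.05^5.30 = 2.28 × 1.295 = 2.953 d⁻¹.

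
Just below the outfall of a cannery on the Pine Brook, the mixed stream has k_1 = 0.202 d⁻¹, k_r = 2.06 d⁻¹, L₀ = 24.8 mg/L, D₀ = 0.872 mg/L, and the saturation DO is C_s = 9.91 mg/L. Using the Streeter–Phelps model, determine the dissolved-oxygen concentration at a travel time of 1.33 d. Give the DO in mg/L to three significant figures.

k_1 L₀/(k_r−k_1) = 0.202×24.8/(2.06−0.202) = 5.010/1.858 = 2.696 mg/L.
e^(−k_1 t) = e^(−0.202×1.330) = 0.7644; e^(−k_r t) = e^(−2.06×1.330) = 0.06458.
D = 2.696 × (0.7644 − 0.06458) + 0.872 × 0.06458 = 1.887 + 0.05632 = 1.943 mg/L.
DO = C_s − D = 9.91 − 1.943 = 7.967 mg/L.

DO ≈ 7.97 mg/L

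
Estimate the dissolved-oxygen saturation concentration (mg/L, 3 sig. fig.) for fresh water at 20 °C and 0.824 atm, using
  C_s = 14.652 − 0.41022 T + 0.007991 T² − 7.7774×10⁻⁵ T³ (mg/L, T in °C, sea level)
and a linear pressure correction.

C_s ≈ 7.43 mg/L

At sea level: C_s = 14.652 − 0.41022×20 + 0.007991×20² − 7.7774×10⁻⁵×20³ = 9.022 mg/L.
Pressure correction: C_s' = 9.022 × 0.824 = 7.434 mg/L.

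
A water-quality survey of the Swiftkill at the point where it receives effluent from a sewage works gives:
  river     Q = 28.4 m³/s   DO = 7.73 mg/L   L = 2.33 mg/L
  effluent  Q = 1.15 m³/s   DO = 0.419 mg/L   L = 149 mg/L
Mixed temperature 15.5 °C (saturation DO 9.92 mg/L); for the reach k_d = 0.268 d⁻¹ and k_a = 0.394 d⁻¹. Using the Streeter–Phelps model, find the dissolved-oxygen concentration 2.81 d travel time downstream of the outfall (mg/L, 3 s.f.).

DO ≈ 6.70 mg/L

Mixed DO = (28.4×7.73 + 1.15×0.419)/(28.4+1.15) = 220.0/29.55 = 7.445 mg/L.
Mixed L₀ = (28.4×2.33 + 1.15×149)/(29.55) = 237.5/29.55 = 8.038 mg/L.
Initial deficit D₀ = C_s − DO₀ = 9.92 − 7.445 = 2.475 mg/L.
D(2.81) = [0.268×8.038/(0.394−0.268)](e^(−0.268×2.81) − e^(−0.394×2.81)) + 2.475 e^(−0.394×2.81)
= 17.10 × (0.4709 − 0.3305) + 2.475 × 0.3305 = 3.218 mg/L.
DO = 9.92 − 3.218 = 6.702 mg/L.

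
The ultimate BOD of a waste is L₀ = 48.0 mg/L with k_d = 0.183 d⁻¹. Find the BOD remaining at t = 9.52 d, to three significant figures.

L_t = L₀ e^(−k_d t) = 48.0 × e^(−0.183×9.52) = 48.0 × 0.1751 = 8.407 mg/L.

L ≈ 8.41 mg/L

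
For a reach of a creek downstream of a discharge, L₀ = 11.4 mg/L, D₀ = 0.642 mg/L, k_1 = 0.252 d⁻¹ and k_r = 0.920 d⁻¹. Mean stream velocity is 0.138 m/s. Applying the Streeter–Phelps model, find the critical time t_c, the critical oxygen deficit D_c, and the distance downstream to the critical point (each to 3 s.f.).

t_c = [1/(k_r−k_1)] ln[(k_r/k_1)(1 − D₀(k_r−k_1)/(k_1 L₀))]
= [1/(0.920−0.252)] ln[(0.920/0.252)(1 − 0.642×0.6680/(0.252×11.4))]
= (1/0.6680) ln[3.651 × 0.8507] = 1.497 × ln(3.106) = 1.497 × 1.133 = 1.697 d.
L(t_c) = L₀ e^(−k_1 t_c) = 11.4 × 0.6521 = 7.434 mg/L, and at the critical point k_r D_c = k_1 L, so D_c = (0.252/0.920) × 7.434 = 2.036 mg/L.
x_c = v t_c = 0.138 m/s × 1.697 d × 86400 s/d = 20230 m ≈ 20.2 km.

t_c ≈ 1.70 d; D_c ≈ 2.04 mg/L; x_c ≈ 20.2 km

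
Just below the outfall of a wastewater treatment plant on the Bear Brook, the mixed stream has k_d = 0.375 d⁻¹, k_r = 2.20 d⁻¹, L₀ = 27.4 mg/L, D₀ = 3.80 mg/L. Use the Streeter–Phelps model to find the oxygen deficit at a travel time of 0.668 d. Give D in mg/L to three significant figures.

D ≈ 3.96 mg/L

k_d L₀/(k_r−k_d) = 0.375×27.4/(2.20−0.375) = 10.27/1.825 = 5.630 mg/L.
e^(−k_d t) = e^(−0.375×0.6680) = 0.7784; e^(−k_r t) = e^(−2.20×0.6680) = 0.2300.
D = 5.630 × (0.7784 − 0.2300) + 3.80 × 0.2300 = 3.088 + 0.8741 = 3.962 mg/L.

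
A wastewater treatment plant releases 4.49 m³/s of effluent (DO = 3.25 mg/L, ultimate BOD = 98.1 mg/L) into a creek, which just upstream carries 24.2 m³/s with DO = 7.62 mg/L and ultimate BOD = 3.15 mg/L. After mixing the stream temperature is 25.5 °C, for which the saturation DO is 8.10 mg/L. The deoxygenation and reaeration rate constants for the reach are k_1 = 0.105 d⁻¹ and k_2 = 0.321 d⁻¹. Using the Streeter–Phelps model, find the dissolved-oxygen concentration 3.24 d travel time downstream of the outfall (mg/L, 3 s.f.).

DO ≈ 4.55 mg/L

Mixed DO = (24.2×7.62 + 4.49×3.25)/(24.2+4.49) = 199.0/28.69 = 6.936 mg/L.
Mixed L₀ = (24.2×3.15 + 4.49×98.1)/(28.69) = 516.7/28.69 = 18.01 mg/L.
Initial deficit D₀ = C_s − DO₀ = 8.10 − 6.936 = 1.164 mg/L.
D(3.24) = [0.105×18.01/(0.321−0.105)](e^(−0.105×3.24) − e^(−0.321×3.24)) + 1.164 e^(−0.321×3.24)
= 8.755 × (0.7116 − 0.3534) + 1.164 × 0.3534 = 3.547 mg/L.
DO = 8.10 − 3.547 = 4.553 mg/L.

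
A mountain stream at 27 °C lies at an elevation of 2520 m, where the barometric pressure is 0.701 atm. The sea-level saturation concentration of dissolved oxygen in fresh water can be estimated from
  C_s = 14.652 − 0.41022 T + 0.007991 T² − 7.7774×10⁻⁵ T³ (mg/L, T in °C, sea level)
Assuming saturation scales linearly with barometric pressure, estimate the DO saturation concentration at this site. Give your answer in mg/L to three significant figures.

C_s ≈ 5.52 mg/L

At sea level: C_s = 14.652 − 0.41022×27 + 0.007991×27² − 7.7774×10⁻⁵×27³ = 7.871 mg/L.
Pressure correction: C_s' = 7.871 × 0.701 = 5.517 mg/L.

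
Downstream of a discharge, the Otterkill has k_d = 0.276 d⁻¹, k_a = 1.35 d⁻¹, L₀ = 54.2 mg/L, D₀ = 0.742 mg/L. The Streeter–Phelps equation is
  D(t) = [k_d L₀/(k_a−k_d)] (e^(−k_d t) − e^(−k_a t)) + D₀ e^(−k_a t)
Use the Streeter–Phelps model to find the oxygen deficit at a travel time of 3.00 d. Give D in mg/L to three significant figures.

D ≈ 5.86 mg/L

k_d L₀/(k_a−k_d) = 0.276×54.2/(1.35−0.276) = 14.96/1.074 = 13.93 mg/L.
e^(−k_d t) = e^(−0.276×3.000) = 0.4369; e^(−k_a t) = e^(−1.35×3.000) = 0.01742.
D = 13.93 × (0.4369 − 0.01742) + 0.742 × 0.01742 = 5.843 + 0.01293 = 5.856 mg/L.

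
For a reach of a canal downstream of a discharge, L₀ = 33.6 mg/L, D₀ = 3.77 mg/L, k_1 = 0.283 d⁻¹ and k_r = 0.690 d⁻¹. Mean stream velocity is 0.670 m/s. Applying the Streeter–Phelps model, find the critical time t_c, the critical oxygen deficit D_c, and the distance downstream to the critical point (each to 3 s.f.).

With k_r/k_1 = 2.438 and 1 − D₀(k_r−k_1)/(k_1 L₀) = 0.8386,
t_c = ln(2.438 × 0.8386) / (0.690 − 0.283) = ln(2.045) / 0.4070 = 0.7153/0.4070 = 1.757 d.
L(t_c) = L₀ e^(−k_1 t_c) = 33.6 × 0.6081 = 20.43 mg/L, and at the critical point k_r D_c = k_1 L, so D_c = (0.283/0.690) × 20.43 = 8.381 mg/L.
x_c = v t_c = 0.670 m/s × 1.757 d × 86400 s/d = 101700 m ≈ 102 km.

t_c ≈ 1.76 d; D_c ≈ 8.38 mg/L; x_c ≈ 102 km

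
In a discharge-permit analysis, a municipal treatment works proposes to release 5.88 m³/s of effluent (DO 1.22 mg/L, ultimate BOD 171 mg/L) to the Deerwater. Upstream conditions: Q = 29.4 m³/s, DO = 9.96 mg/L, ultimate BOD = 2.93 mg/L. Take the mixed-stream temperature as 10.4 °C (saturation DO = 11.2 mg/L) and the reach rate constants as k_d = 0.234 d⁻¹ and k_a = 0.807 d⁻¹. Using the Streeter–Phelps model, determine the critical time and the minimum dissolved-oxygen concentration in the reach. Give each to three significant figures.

Mixed DO = (29.4×9.96 + 5.88×1.22)/(29.4+5.88) = 300.0/35.28 = 8.503 mg/L.
Mixed L₀ = (29.4×2.93 + 5.88×171)/(35.28) = 1092/35.28 = 30.94 mg/L.
Initial deficit D₀ = C_s − DO₀ = 11.2 − 8.503 = 2.697 mg/L.
t_c = (1/0.5730) ln[(0.807/0.234)(1 − 2.697×0.5730/(0.234×30.94))] = 1.745 × ln(2.713) = 1.742 d.
D_c = (0.234/0.807) × 30.94 × e^(−0.234×1.742) = 0.2900 × 30.94 × 0.6653 = 5.969 mg/L.
Minimum DO = 11.2 − 5.969 = 5.231 mg/L.

t_c ≈ 1.74 d; minimum DO ≈ 5.23 mg/L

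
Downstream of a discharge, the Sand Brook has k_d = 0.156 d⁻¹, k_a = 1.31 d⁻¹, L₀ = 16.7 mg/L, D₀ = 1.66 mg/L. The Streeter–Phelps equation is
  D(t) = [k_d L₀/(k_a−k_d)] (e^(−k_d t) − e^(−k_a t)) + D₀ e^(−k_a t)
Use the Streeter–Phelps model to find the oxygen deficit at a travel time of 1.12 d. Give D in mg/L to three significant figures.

k_d L₀/(k_a−k_d) = 0.156×16.7/(1.31−0.156) = 2.605/1.154 = 2.258 mg/L.
e^(−k_d t) = e^(−0.156×1.120) = 0.8397; e^(−k_a t) = e^(−1.31×1.120) = 0.2306.
D = 2.258 × (0.8397 − 0.2306) + 1.66 × 0.2306 = 1.375 + 0.3827 = 1.758 mg/L.

D ≈ 1.76 mg/L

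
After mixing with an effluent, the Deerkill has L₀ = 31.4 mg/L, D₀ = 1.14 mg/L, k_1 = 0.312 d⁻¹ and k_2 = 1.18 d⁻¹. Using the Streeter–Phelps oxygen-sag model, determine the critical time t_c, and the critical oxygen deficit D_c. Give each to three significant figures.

t_c ≈ 1.41 d; D_c ≈ 5.35 mg/L

t_c = [1/(k_2−k_1)] ln[(k_2/k_1)(1 − D₀(k_2−k_1)/(k_1 L₀))]
= [1/(1.18−0.312)] ln[(1.18/0.312)(1 − 1.14×0.8680/(0.312×31.4))]
= (1/0.8680) ln[3.782 × 0.8990] = 1.152 × ln(3.400) = 1.152 × 1.224 = 1.410 d.
D_c = (k_1/k_2) L₀ e^(−k_1 t_c) = (0.312/1.18) × 31.4 × e^(−0.312×1.410) = 0.2644 × 31.4 × 0.6441 = 5.348 mg/L.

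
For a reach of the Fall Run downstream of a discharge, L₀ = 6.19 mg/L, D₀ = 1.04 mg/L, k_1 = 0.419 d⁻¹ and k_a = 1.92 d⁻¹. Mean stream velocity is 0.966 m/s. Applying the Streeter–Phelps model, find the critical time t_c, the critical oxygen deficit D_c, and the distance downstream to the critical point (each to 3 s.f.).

t_c = [1/(k_a−k_1)] ln[(k_a/k_1)(1 − D₀(k_a−k_1)/(k_1 L₀))]
= [1/(1.92−0.419)] ln[(1.92/0.419)(1 − 1.04×1.501/(0.419×6.19))]
= (1/1.501) ln[4.582 × 0.3981] = 0.6662 × ln(1.824) = 0.6662 × 0.6012 = 0.4005 d.
D_c = (k_1/k_a) L₀ e^(−k_1 t_c) = (0.419/1.92) × 6.19 × e^(−0.419×0.4005) = 0.2182 × 6.19 × 0.8455 = 1.142 mg/L.
x_c = v t_c = 0.966 m/s × 0.4005 d × 86400 s/d = 33430 m ≈ 33.4 km.

t_c ≈ 0.401 d; D_c ≈ 1.14 mg/L; x_c ≈ 33.4 km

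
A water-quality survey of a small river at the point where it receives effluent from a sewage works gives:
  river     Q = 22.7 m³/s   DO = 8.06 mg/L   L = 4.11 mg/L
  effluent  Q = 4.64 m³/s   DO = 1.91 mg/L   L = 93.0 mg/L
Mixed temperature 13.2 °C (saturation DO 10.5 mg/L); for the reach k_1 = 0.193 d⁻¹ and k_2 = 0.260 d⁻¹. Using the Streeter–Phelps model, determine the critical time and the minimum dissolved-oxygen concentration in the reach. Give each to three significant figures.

t_c ≈ 3.48 d; minimum DO ≈ 3.22 mg/L

Mixed DO = (22.7×8.06 + 4.64×1.91)/(22.7+4.64) = 191.8/27.34 = 7.016 mg/L.
Mixed L₀ = (22.7×4.11 + 4.64×93.0)/(27.34) = 524.8/27.34 = 19.20 mg/L.
Initial deficit D₀ = C_s − DO₀ = 10.5 − 7.016 = 3.484 mg/L.
t_c = (1/0.06700) ln[(0.260/0.193)(1 − 3.484×0.06700/(0.193×19.20))] = 14.93 × ln(1.262) = 3.476 d.
D_c = (0.193/0.260) × 19.20 × e^(−0.193×3.476) = 0.7423 × 19.20 × 0.5112 = 7.285 mg/L.
Minimum DO = 10.5 − 7.285 = 3.215 mg/L.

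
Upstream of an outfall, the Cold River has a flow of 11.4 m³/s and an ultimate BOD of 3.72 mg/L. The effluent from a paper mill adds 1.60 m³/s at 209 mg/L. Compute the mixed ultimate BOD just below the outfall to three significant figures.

Flow-weighted mixing: C = (Q_r C_r + Q_w C_w)/(Q_r + Q_w)
= (11.4×3.72 + 1.60×209)/(11.4 + 1.60) = 376.8/13.00 = 28.99 mg/L.

29.0 mg/L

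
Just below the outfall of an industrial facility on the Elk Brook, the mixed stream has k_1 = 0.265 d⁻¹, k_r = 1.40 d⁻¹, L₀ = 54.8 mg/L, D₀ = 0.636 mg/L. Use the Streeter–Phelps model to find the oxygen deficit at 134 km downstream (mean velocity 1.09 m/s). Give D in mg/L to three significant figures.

D ≈ 7.12 mg/L

Travel time t = x/v = 134 km / (1.09 m/s) = 134000 m / 1.09 m/s = 122900 s = 1.423 d.
k_1 L₀/(k_r−k_1) = 0.265×54.8/(1.40−0.265) = 14.52/1.135 = 12.79 mg/L.
e^(−k_1 t) = e^(−0.265×1.423) = 0.6859; e^(−k_r t) = e^(−1.40×1.423) = 0.1364.
D = 12.79 × (0.6859 − 0.1364) + 0.636 × 0.1364 = 7.030 + 0.08676 = 7.117 mg/L.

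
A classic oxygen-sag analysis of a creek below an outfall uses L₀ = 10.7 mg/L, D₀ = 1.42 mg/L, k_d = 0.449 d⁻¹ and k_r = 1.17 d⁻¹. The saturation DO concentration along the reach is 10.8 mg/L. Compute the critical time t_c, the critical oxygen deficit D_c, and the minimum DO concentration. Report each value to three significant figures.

t_c ≈ 0.996 d; D_c ≈ 2.63 mg/L; min DO ≈ 8.17 mg/L

t_c = [1/(k_r−k_d)] ln[(k_r/k_d)(1 − D₀(k_r−k_d)/(k_d L₀))]
= [1/(1.17−0.449)] ln[(1.17/0.449)(1 − 1.42×0.7210/(0.449×10.7))]
= (1/0.7210) ln[2.606 × 0.7869] = 1.387 × ln(2.050) = 1.387 × 0.7181 = 0.9959 d.
D_c = (k_d/k_r) L₀ e^(−k_d t_c) = (0.449/1.17) × 10.7 × e^(−0.449×0.9959) = 0.3838 × 10.7 × 0.6394 = 2.626 mg/L.
Minimum DO = C_s − D_c = 10.8 − 2.626 = 8.174 mg/L.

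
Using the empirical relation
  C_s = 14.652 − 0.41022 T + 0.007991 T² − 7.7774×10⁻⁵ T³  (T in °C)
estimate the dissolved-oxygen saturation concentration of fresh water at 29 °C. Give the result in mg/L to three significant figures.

C_s = 14.652 − 0.41022×29 + 0.007991×29² − 7.7774×10⁻⁵×29³ = 7.579 mg/L.

C_s ≈ 7.58 mg/L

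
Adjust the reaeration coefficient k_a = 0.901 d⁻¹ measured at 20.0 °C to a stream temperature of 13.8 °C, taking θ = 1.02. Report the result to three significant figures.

k_a ≈ 0.797 d⁻¹

k_a(T₂) = k_a(T₁) · θ^(T₂−T₁) = 0.901 × 1.02^(13.8−20.0)
= 0.901 × 1.02^-6.20 = 0.901 × 0.8845 = 0.7969 d⁻¹.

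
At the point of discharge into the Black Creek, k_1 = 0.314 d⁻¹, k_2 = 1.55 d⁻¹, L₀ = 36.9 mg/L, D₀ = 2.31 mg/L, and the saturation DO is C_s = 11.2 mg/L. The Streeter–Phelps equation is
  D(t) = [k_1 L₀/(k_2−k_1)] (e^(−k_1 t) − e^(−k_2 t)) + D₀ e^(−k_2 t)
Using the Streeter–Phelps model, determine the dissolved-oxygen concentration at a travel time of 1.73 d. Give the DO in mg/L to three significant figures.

DO ≈ 6.24 mg/L

k_1 L₀/(k_2−k_1) = 0.314×36.9/(1.55−0.314) = 11.59/1.236 = 9.374 mg/L.
e^(−k_1 t) = e^(−0.314×1.730) = 0.5809; e^(−k_2 t) = e^(−1.55×1.730) = 0.06846.
D = 9.374 × (0.5809 − 0.06846) + 2.31 × 0.06846 = 4.804 + 0.1581 = 4.962 mg/L.
DO = C_s − D = 11.2 − 4.962 = 6.238 mg/L.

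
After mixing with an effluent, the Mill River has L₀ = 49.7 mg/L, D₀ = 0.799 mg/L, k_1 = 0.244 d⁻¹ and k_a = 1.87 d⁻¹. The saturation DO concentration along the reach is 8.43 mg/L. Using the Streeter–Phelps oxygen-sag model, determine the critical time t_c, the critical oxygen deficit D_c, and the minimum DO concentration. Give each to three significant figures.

At the critical point dD/dt = 0, so k_1 L₀ e^(−k_1 t) = k_a D. Substituting D(t) from the Streeter–Phelps equation and solving for t gives
t_c = ln[(k_a/k_1)(1 − D₀(k_a−k_1)/(k_1 L₀))] / (k_a−k_1).
Here k_a−k_1 = 1.626 d⁻¹ and 1 − D₀(k_a−k_1)/(k_1 L₀) = 1 − 0.799×1.626/(0.244×49.7) = 0.8929, so
t_c = ln(7.664 × 0.8929) / 1.626 = 1.923 / 1.626 = 1.183 d.
L(t_c) = L₀ e^(−k_1 t_c) = 49.7 × 0.7493 = 37.24 mg/L, and at the critical point k_a D_c = k_1 L, so D_c = (0.244/1.87) × 37.24 = 4.859 mg/L.
Minimum DO = C_s − D_c = 8.43 − 4.859 = 3.571 mg/L.

t_c ≈ 1.18 d; D_c ≈ 4.86 mg/L; min DO ≈ 3.57 mg/L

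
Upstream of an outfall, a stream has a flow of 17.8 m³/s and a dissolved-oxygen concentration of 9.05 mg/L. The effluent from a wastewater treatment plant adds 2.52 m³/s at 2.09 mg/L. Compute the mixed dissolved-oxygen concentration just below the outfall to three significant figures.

Flow-weighted mixing: C = (Q_r C_r + Q_w C_w)/(Q_r + Q_w)
= (17.8×9.05 + 2.52×2.09)/(17.8 + 2.52) = 166.4/20.32 = 8.187 mg/L.

8.19 mg/L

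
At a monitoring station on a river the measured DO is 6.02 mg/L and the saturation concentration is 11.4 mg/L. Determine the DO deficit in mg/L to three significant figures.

D ≈ 5.38 mg/L

D = C_s − C = 11.4 − 6.02 = 5.38 mg/L.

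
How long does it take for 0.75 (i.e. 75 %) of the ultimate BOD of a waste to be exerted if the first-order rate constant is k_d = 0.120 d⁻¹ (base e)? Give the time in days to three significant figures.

y/L₀ = 1 − e^(−k_d t) = 0.75 ⇒ e^(−k_d t) = 0.250
t = −ln(0.250) / 0.120 = 1.386 / 0.120 = 11.55 d.

t ≈ 11.6 d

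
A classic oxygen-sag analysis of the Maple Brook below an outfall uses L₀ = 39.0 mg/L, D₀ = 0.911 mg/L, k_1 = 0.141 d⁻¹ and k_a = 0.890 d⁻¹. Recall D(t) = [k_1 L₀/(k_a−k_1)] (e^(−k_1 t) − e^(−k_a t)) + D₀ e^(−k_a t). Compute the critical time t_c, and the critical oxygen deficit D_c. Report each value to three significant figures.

t_c ≈ 2.28 d; D_c ≈ 4.48 mg/L

At the critical point dD/dt = 0, so k_1 L₀ e^(−k_1 t) = k_a D. Substituting D(t) from the Streeter–Phelps equation and solving for t gives
t_c = ln[(k_a/k_1)(1 − D₀(k_a−k_1)/(k_1 L₀))] / (k_a−k_1).
Here k_a−k_1 = 0.7490 d⁻¹ and 1 − D₀(k_a−k_1)/(k_1 L₀) = 1 − 0.911×0.7490/(0.141×39.0) = 0.8759, so
t_c = ln(6.312 × 0.8759) / 0.7490 = 1.710 / 0.7490 = 2.283 d.
D_c = (k_1/k_a) L₀ e^(−k_1 t_c) = (0.141/0.890) × 39.0 × e^(−0.141×2.283) = 0.1584 × 39.0 × 0.7248 = 4.478 mg/L.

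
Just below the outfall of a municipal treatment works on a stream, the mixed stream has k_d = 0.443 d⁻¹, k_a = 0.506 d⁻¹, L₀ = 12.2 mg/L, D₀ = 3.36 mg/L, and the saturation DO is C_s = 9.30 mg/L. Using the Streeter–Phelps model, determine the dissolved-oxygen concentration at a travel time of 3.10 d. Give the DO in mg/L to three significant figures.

k_d L₀/(k_a−k_d) = 0.443×12.2/(0.506−0.443) = 5.405/0.06300 = 85.79 mg/L.
e^(−k_d t) = e^(−0.443×3.100) = 0.2533; e^(−k_a t) = e^(−0.506×3.100) = 0.2083.
D = 85.79 × (0.2533 − 0.2083) + 3.36 × 0.2083 = 3.855 + 0.7000 = 4.555 mg/L.
DO = C_s − D = 9.30 − 4.555 = 4.745 mg/L.

DO ≈ 4.75 mg/L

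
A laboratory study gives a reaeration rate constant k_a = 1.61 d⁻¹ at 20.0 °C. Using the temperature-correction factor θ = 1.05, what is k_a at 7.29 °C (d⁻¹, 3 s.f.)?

k_a ≈ 0.866 d⁻¹

k_a(T₂) = k_a(T₁) · θ^(T₂−T₁) = 1.61 × 1.05^(7.29−20.0)
= 1.61 × 1.05^-12.7 = 1.61 × 0.5379 = 0.8660 d⁻¹.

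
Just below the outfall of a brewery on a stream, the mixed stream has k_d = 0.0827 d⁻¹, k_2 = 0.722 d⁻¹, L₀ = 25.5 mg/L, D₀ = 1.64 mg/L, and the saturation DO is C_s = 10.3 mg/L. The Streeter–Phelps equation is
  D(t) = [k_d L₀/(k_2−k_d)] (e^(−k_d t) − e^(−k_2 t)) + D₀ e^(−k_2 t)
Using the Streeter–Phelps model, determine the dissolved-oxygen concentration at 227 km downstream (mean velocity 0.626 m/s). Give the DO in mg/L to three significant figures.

Travel time t = x/v = 227 km / (0.626 m/s) = 227000 m / 0.626 m/s = 362600 s = 4.197 d.
k_d L₀/(k_2−k_d) = 0.0827×25.5/(0.722−0.0827) = 2.109/0.6393 = 3.299 mg/L.
e^(−k_d t) = e^(−0.0827×4.197) = 0.7067; e^(−k_2 t) = e^(−0.722×4.197) = 0.04830.
D = 3.299 × (0.7067 − 0.04830) + 1.64 × 0.04830 = 2.172 + 0.07922 = 2.251 mg/L.
DO = C_s − D = 10.3 − 2.251 = 8.049 mg/L.

DO ≈ 8.05 mg/L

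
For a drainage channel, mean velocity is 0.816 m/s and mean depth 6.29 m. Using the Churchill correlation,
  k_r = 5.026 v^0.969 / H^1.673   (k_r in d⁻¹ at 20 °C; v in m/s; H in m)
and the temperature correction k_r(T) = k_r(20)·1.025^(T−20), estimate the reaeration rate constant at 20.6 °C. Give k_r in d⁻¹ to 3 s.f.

k_r ≈ 0.193 d⁻¹

k_r(20) = 5.026 × 0.816^0.969 / 6.29^1.673 = 5.026 × 0.8212 / 21.68 = 0.1903 d⁻¹.
k_r(20.6) = 0.1903 × 1.025^(20.6−20) = 0.1903 × 1.015 = 0.1932 d⁻¹.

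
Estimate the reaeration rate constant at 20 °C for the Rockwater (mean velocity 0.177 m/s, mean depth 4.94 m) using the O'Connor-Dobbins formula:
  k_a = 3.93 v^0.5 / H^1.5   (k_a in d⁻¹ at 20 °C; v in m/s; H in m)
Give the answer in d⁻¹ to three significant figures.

k_a ≈ 0.151 d⁻¹

k_a = 3.93 × 0.177^0.5 / 4.94^1.5 = 3.93 × 0.4207 / 10.98 = 0.1506 d⁻¹.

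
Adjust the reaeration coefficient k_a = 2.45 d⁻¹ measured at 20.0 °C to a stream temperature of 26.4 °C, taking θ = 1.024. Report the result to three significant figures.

k_a(T₂) = k_a(T₁) · θ^(T₂−T₁) = 2.45 × 1.024^(26.4−20.0)
= 2.45 × 1.024^6.40 = 2.45 × 1.164 = 2.852 d⁻¹.

k_a ≈ 2.85 d⁻¹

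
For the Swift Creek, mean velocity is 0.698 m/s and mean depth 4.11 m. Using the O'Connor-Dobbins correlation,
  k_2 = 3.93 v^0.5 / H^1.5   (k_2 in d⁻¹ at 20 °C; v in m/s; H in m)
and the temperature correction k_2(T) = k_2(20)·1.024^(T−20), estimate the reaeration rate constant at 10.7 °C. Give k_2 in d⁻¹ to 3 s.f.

k_2(20) = 3.93 × 0.698^0.5 / 4.11^1.5 = 3.93 × 0.8355 / 8.332 = 0.3941 d⁻¹.
k_2(10.7) = 0.3941 × 1.024^(10.7−20) = 0.3941 × 0.8021 = 0.3161 d⁻¹.

k_2 ≈ 0.316 d⁻¹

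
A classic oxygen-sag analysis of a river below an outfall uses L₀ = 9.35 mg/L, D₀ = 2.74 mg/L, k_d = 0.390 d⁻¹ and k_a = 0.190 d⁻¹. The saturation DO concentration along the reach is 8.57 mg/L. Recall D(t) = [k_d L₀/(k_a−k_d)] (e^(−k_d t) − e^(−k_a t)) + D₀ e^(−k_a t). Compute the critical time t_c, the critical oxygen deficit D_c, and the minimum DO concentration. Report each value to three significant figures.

t_c ≈ 2.90 d; D_c ≈ 6.20 mg/L; min DO ≈ 2.37 mg/L

At the critical point dD/dt = 0, so k_d L₀ e^(−k_d t) = k_a D. Substituting D(t) from the Streeter–Phelps equation and solving for t gives
t_c = ln[(k_a/k_d)(1 − D₀(k_a−k_d)/(k_d L₀))] / (k_a−k_d).
Here k_a−k_d = -0.2000 d⁻¹ and 1 − D₀(k_a−k_d)/(k_d L₀) = 1 − 2.74×-0.2000/(0.390×9.35) = 1.150, so
t_c = ln(0.4872 × 1.150) / -0.2000 = -0.5791 / -0.2000 = 2.896 d.
L(t_c) = L₀ e^(−k_d t_c) = 9.35 × 0.3233 = 3.023 mg/L, and at the critical point k_a D_c = k_d L, so D_c = (0.390/0.190) × 3.023 = 6.204 mg/L.
Minimum DO = C_s − D_c = 8.57 − 6.204 = 2.366 mg/L.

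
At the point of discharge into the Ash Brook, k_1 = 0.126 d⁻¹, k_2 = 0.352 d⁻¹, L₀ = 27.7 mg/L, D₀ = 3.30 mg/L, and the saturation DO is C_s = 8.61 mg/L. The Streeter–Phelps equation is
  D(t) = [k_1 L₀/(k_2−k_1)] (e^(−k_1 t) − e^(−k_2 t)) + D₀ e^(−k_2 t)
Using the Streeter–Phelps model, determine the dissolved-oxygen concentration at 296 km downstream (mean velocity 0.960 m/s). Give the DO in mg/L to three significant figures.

DO ≈ 2.22 mg/L

Travel time t = x/v = 296 km / (0.960 m/s) = 296000 m / 0.960 m/s = 308300 s = 3.569 d.
k_1 L₀/(k_2−k_1) = 0.126×27.7/(0.352−0.126) = 3.490/0.2260 = 15.44 mg/L.
e^(−k_1 t) = e^(−0.126×3.569) = 0.6378; e^(−k_2 t) = e^(−0.352×3.569) = 0.2847.
D = 15.44 × (0.6378 − 0.2847) + 3.30 × 0.2847 = 5.453 + 0.9396 = 6.393 mg/L.
DO = C_s − D = 8.61 − 6.393 = 2.217 mg/L.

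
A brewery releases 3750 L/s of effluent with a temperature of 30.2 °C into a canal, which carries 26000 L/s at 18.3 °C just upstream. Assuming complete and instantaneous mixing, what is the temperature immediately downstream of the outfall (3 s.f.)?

Flow-weighted mixing: C = (Q_r C_r + Q_w C_w)/(Q_r + Q_w)
= (26000×18.3 + 3750×30.2)/(26000 + 3750) = 589000/29750 = 19.80 °C.

19.8 °C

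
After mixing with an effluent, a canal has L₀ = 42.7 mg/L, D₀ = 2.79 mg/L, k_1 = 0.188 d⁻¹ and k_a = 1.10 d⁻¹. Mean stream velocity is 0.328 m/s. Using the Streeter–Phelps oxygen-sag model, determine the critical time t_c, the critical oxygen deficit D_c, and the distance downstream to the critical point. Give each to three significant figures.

At the critical point dD/dt = 0, so k_1 L₀ e^(−k_1 t) = k_a D. Substituting D(t) from the Streeter–Phelps equation and solving for t gives
t_c = ln[(k_a/k_1)(1 − D₀(k_a−k_1)/(k_1 L₀))] / (k_a−k_1).
Here k_a−k_1 = 0.9120 d⁻¹ and 1 − D₀(k_a−k_1)/(k_1 L₀) = 1 − 2.79×0.9120/(0.188×42.7) = 0.6830, so
t_c = ln(5.851 × 0.6830) / 0.9120 = 1.385 / 0.9120 = 1.519 d.
L(t_c) = L₀ e^(−k_1 t_c) = 42.7 × 0.7516 = 32.09 mg/L, and at the critical point k_a D_c = k_1 L, so D_c = (0.188/1.10) × 32.09 = 5.485 mg/L.
x_c = v t_c = 0.328 m/s × 1.519 d × 86400 s/d = 43050 m ≈ 43.0 km.

t_c ≈ 1.52 d; D_c ≈ 5.48 mg/L; x_c ≈ 43.0 km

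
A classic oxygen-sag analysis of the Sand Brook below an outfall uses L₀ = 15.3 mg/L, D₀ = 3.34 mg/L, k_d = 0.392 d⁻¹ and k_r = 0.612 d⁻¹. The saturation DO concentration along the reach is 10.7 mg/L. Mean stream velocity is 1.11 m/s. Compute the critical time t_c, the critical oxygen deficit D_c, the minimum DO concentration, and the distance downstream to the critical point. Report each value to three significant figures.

t_c ≈ 1.43 d; D_c ≈ 5.59 mg/L; min DO ≈ 5.11 mg/L; x_c ≈ 137 km

With k_r/k_d = 1.561 and 1 − D₀(k_r−k_d)/(k_d L₀) = 0.8775,
t_c = ln(1.561 × 0.8775) / (0.612 − 0.392) = ln(1.370) / 0.2200 = 0.3148/0.2200 = 1.431 d.
L(t_c) = L₀ e^(−k_d t_c) = 15.3 × 0.5707 = 8.732 mg/L, and at the critical point k_r D_c = k_d L, so D_c = (0.392/0.612) × 8.732 = 5.593 mg/L.
Minimum DO = C_s − D_c = 10.7 − 5.593 = 5.107 mg/L.
x_c = v t_c = 1.11 m/s × 1.431 d × 86400 s/d = 137200 m ≈ 137 km.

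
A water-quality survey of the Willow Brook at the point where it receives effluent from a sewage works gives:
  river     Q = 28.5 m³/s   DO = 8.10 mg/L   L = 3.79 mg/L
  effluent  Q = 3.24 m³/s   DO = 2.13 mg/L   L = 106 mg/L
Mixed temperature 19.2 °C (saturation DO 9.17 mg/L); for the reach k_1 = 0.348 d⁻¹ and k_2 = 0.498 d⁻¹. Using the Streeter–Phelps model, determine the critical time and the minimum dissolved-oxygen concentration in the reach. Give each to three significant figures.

t_c ≈ 2.04 d; minimum DO ≈ 4.28 mg/L

Mixed DO = (28.5×8.10 + 3.24×2.13)/(28.5+3.24) = 237.8/31.74 = 7.491 mg/L.
Mixed L₀ = (28.5×3.79 + 3.24×106)/(31.74) = 451.5/31.74 = 14.22 mg/L.
Initial deficit D₀ = C_s − DO₀ = 9.17 − 7.491 = 1.679 mg/L.
t_c = (1/0.1500) ln[(0.498/0.348)(1 − 1.679×0.1500/(0.348×14.22))] = 6.667 × ln(1.358) = 2.041 d.
D_c = (0.348/0.498) × 14.22 × e^(−0.348×2.041) = 0.6988 × 14.22 × 0.4915 = 4.885 mg/L.
Minimum DO = 9.17 − 4.885 = 4.285 mg/L.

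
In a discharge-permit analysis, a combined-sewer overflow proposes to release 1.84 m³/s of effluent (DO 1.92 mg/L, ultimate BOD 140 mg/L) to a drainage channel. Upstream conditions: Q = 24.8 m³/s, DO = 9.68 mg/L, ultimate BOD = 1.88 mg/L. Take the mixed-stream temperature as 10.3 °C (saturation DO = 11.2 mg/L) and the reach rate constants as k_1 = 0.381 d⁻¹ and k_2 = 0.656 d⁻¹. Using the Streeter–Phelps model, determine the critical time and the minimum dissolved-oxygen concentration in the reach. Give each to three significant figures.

Mixed DO = (24.8×9.68 + 1.84×1.92)/(24.8+1.84) = 243.6/26.64 = 9.144 mg/L.
Mixed L₀ = (24.8×1.88 + 1.84×140)/(26.64) = 304.2/26.64 = 11.42 mg/L.
Initial deficit D₀ = C_s − DO₀ = 11.2 − 9.144 = 2.056 mg/L.
t_c = (1/0.2750) ln[(0.656/0.381)(1 − 2.056×0.2750/(0.381×11.42))] = 3.636 × ln(1.498) = 1.470 d.
D_c = (0.381/0.656) × 11.42 × e^(−0.381×1.470) = 0.5808 × 11.42 × 0.5712 = 3.789 mg/L.
Minimum DO = 11.2 − 3.789 = 7.411 mg/L.

t_c ≈ 1.47 d; minimum DO ≈ 7.41 mg/L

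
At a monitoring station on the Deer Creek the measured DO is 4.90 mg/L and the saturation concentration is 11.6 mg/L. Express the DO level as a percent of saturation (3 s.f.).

42.2 % saturation

% saturation = C/C_s × 100 = 4.90/11.6 × 100 = 42.2 %.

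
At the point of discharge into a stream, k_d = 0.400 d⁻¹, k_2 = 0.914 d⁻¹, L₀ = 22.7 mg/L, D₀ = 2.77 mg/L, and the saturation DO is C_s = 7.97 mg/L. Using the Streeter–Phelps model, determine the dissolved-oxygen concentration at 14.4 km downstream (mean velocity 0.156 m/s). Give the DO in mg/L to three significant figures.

DO ≈ 2.06 mg/L

Travel time t = x/v = 14.4 km / (0.156 m/s) = 14400 m / 0.156 m/s = 92310 s = 1.068 d.
k_d L₀/(k_2−k_d) = 0.400×22.7/(0.914−0.400) = 9.080/0.5140 = 17.67 mg/L.
e^(−k_d t) = e^(−0.400×1.068) = 0.6522; e^(−k_2 t) = e^(−0.914×1.068) = 0.3766.
D = 17.67 × (0.6522 − 0.3766) + 2.77 × 0.3766 = 4.869 + 1.043 = 5.912 mg/L.
DO = C_s − D = 7.97 − 5.912 = 2.058 mg/L.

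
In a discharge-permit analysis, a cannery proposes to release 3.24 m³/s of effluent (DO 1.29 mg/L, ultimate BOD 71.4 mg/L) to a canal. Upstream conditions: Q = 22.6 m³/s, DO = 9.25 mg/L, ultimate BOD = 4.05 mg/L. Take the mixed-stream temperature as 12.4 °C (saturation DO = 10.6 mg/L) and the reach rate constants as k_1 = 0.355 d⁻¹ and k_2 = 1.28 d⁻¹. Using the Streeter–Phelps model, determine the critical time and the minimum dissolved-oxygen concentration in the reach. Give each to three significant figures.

Mixed DO = (22.6×9.25 + 3.24×1.29)/(22.6+3.24) = 213.2/25.84 = 8.252 mg/L.
Mixed L₀ = (22.6×4.05 + 3.24×71.4)/(25.84) = 322.9/25.84 = 12.49 mg/L.
Initial deficit D₀ = C_s − DO₀ = 10.6 − 8.252 = 2.348 mg/L.
t_c = (1/0.9250) ln[(1.28/0.355)(1 − 2.348×0.9250/(0.355×12.49))] = 1.081 × ln(1.840) = 0.6593 d.
D_c = (0.355/1.28) × 12.49 × e^(−0.355×0.6593) = 0.2773 × 12.49 × 0.7913 = 2.742 mg/L.
Minimum DO = 10.6 − 2.742 = 7.858 mg/L.

t_c ≈ 0.659 d; minimum DO ≈ 7.86 mg/L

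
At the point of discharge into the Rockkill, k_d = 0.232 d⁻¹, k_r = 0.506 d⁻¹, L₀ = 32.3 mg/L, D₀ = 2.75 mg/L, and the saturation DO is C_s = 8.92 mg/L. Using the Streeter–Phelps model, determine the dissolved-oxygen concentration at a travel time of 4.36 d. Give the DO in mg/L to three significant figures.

k_d L₀/(k_r−k_d) = 0.232×32.3/(0.506−0.232) = 7.494/0.2740 = 27.35 mg/L.
e^(−k_d t) = e^(−0.232×4.360) = 0.3637; e^(−k_r t) = e^(−0.506×4.360) = 0.1101.
D = 27.35 × (0.3637 − 0.1101) + 2.75 × 0.1101 = 6.934 + 0.3028 = 7.237 mg/L.
DO = C_s − D = 8.92 − 7.237 = 1.683 mg/L.

DO ≈ 1.68 mg/L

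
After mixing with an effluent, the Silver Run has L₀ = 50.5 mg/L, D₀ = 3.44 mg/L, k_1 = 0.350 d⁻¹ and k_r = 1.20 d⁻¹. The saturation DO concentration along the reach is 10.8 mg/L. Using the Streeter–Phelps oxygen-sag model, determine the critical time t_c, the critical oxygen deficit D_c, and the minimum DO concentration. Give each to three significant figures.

t_c ≈ 1.24 d; D_c ≈ 9.55 mg/L; min DO ≈ 1.25 mg/L

At the critical point dD/dt = 0, so k_1 L₀ e^(−k_1 t) = k_r D. Substituting D(t) from the Streeter–Phelps equation and solving for t gives
t_c = ln[(k_r/k_1)(1 − D₀(k_r−k_1)/(k_1 L₀))] / (k_r−k_1).
Here k_r−k_1 = 0.8500 d⁻¹ and 1 − D₀(k_r−k_1)/(k_1 L₀) = 1 − 3.44×0.8500/(0.350×50.5) = 0.8346, so
t_c = ln(3.429 × 0.8346) / 0.8500 = 1.051 / 0.8500 = 1.237 d.
D_c = (k_1/k_r) L₀ e^(−k_1 t_c) = (0.350/1.20) × 50.5 × e^(−0.350×1.237) = 0.2917 × 50.5 × 0.6486 = 9.554 mg/L.
Minimum DO = C_s − D_c = 10.8 − 9.554 = 1.246 mg/L.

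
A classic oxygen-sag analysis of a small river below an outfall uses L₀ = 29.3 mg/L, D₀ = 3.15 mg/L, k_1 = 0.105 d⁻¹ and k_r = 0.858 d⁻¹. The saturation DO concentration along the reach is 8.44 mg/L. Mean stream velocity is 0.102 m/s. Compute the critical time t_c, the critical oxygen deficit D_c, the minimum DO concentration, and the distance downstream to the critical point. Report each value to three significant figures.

At the critical point dD/dt = 0, so k_1 L₀ e^(−k_1 t) = k_r D. Substituting D(t) from the Streeter–Phelps equation and solving for t gives
t_c = ln[(k_r/k_1)(1 − D₀(k_r−k_1)/(k_1 L₀))] / (k_r−k_1).
Here k_r−k_1 = 0.7530 d⁻¹ and 1 − D₀(k_r−k_1)/(k_1 L₀) = 1 − 3.15×0.7530/(0.105×29.3) = 0.2290, so
t_c = ln(8.171 × 0.2290) / 0.7530 = 0.6267 / 0.7530 = 0.8322 d.
D_c = (k_1/k_r) L₀ e^(−k_1 t_c) = (0.105/0.858) × 29.3 × e^(−0.105×0.8322) = 0.1224 × 29.3 × 0.9163 = 3.286 mg/L.
Minimum DO = C_s − D_c = 8.44 − 3.286 = 5.154 mg/L.
x_c = v t_c = 0.102 m/s × 0.8322 d × 86400 s/d = 7334 m ≈ 7.33 km.

t_c ≈ 0.832 d; D_c ≈ 3.29 mg/L; min DO ≈ 5.15 mg/L; x_c ≈ 7.33 km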